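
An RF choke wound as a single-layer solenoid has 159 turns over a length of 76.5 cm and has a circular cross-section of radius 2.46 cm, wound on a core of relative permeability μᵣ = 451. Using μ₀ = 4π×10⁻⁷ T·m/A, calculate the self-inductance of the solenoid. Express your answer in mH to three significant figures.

A = πr² = π(2.460×10^-2 m)² = 1.901×10^-3 m².
For a long solenoid, L = μ₀μᵣN²A/ℓ.
L = (4π×10⁻⁷)(451)(159)²(1.901×10^-3)/(0.765 m) = 3.561×10^-2 H.

L ≈ 35.6 mH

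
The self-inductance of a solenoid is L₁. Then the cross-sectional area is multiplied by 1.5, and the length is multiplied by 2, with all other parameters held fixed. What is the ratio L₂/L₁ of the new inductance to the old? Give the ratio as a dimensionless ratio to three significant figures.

L₂/L₁ = 0.750

For a solenoid, L ∝ μᵣN²A/ℓ.
L₂/L₁ = (1.5) × (2)^-1 = 0.750.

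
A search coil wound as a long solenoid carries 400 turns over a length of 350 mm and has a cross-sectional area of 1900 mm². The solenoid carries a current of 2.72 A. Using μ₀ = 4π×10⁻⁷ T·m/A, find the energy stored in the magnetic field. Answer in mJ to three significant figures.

A = 1900 mm² = 1.900×10^-3 m².
L = μ₀N²A/ℓ = (4π×10⁻⁷)(400)²(1.900×10^-3)/(0.35) = 1.091×10^-3 H.
U = ½LI² = ½(1.091×10^-3)(2.72)² = 4.038×10^-3 J.

U ≈ 4.04 mJ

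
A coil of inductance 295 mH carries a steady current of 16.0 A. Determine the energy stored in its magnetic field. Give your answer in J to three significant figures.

Stored magnetic energy: U = ½LI².
U = ½(0.295 H)(16.0 A)² = 37.76 J.

U ≈ 37.8 J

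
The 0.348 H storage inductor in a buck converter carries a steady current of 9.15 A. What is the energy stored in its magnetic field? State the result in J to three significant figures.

U ≈ 14.6 J

Stored magnetic energy: U = ½LI².
U = ½(0.348 H)(9.15 A)² = 14.57 J.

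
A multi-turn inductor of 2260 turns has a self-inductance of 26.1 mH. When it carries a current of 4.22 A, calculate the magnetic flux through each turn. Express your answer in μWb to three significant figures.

Φ_B ≈ 48.7 μWb

From L = NΦ_B/I, the flux per turn is Φ_B = LI/N.
Φ_B = (2.610×10^-2 H)(4.22 A)/2260 = 4.874×10^-5 Wb.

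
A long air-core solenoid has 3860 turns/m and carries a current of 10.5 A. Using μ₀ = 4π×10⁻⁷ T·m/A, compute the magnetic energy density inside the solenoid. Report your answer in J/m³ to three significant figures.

B = μ₀nI = (4π×10⁻⁷)(3.860×10^3)(10.5) = 5.093×10^-2 T.
u = B²/(2μ₀) = (5.093×10^-2)²/(2×4π×10⁻⁷) = 1.032×10^3 J/m³.

u ≈ 1030 J/m³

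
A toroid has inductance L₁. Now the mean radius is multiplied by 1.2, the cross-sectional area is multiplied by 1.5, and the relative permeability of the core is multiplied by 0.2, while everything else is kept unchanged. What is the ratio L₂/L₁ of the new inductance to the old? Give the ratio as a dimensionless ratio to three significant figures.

For a toroid, L ∝ μᵣN²A/R.
L₂/L₁ = (1.2)^-1 × (1.5) × (0.2) = 0.250.

L₂/L₁ = 0.250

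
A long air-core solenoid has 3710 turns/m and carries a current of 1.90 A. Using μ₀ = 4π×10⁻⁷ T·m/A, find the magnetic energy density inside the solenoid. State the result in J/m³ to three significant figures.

u ≈ 31.2 J/m³

B = μ₀nI = (4π×10⁻⁷)(3.710×10^3)(1.90) = 8.858×10^-3 T.
u = B²/(2μ₀) = (8.858×10^-3)²/(2×4π×10⁻⁷) = 31.22 J/m³.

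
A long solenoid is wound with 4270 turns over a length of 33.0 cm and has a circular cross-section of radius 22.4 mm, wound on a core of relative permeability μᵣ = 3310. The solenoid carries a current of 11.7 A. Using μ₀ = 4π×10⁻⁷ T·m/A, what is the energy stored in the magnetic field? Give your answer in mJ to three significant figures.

A = πr² = π(2.240×10^-2 m)² = 1.576×10^-3 m².
L = μ₀μᵣN²A/ℓ = (4π×10⁻⁷)(3310)(4270)²(1.576×10^-3)/(0.33) = 362.3 H.
U = ½LI² = ½(362.3)(11.7)² = 2.480×10^4 J.

U ≈ 24800000 mJ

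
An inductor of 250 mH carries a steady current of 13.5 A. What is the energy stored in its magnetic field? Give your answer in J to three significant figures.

U ≈ 22.8 J

Stored magnetic energy: U = ½LI².
U = ½(0.25 H)(13.5 A)² = 22.78 J.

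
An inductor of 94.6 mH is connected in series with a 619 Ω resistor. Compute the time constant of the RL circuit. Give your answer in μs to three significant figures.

τ ≈ 153 μs

τ = L/R = (9.460×10^-2 H)/(619 Ω) = 1.528×10^-4 s.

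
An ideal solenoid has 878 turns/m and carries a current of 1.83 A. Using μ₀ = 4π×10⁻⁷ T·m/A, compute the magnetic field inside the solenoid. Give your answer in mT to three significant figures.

Inside a long solenoid, B = μ₀nI.
B = (4π×10⁻⁷)(878 m⁻¹)(1.83 A) = 2.019×10^-3 T.

B ≈ 2.02 mT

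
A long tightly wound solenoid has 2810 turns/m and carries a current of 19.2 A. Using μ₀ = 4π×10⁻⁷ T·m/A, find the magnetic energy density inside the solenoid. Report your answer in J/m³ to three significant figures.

u ≈ 1830 J/m³

B = μ₀nI = (4π×10⁻⁷)(2.810×10^3)(19.2) = 6.780×10^-2 T.
u = B²/(2μ₀) = (6.780×10^-2)²/(2×4π×10⁻⁷) = 1.829×10^3 J/m³.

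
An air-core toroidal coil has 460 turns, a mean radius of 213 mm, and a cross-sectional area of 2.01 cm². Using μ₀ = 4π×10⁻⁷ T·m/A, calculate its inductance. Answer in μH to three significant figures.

For a thin toroid, L = μ₀N²A/(2πR).
L = (4π×10⁻⁷)(460)²(2.010×10^-4) / (2π×0.213 m) = 3.994×10^-5 H.

L ≈ 39.9 μH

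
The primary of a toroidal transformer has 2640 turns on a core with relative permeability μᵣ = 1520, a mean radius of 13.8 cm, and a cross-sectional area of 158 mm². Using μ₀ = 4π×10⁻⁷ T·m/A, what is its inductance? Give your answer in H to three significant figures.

L ≈ 2.43 H

For a thin toroid, L = μ₀μᵣN²A/(2πR).
L = (4π×10⁻⁷)(1520)(2640)²(1.580×10^-4) / (2π×0.138 m) = 2.426 H.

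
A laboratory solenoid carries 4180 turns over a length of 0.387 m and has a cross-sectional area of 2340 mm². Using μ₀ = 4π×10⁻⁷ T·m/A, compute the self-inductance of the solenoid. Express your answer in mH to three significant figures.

A = 2340 mm² = 2.340×10^-3 m².
For a long solenoid, L = μ₀N²A/ℓ.
L = (4π×10⁻⁷)(4180)²(2.340×10^-3)/(0.387 m) = 0.1328 H.

L ≈ 133 mH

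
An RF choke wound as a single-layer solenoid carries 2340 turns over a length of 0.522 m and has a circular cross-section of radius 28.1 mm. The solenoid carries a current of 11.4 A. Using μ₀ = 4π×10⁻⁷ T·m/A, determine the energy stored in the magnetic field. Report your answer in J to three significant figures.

U ≈ 2.12 J

A = πr² = π(2.810×10^-2 m)² = 2.481×10^-3 m².
L = μ₀N²A/ℓ = (4π×10⁻⁷)(2340)²(2.481×10^-3)/(0.522) = 3.270×10^-2 H.
U = ½LI² = ½(3.270×10^-2)(11.4)² = 2.1248 J.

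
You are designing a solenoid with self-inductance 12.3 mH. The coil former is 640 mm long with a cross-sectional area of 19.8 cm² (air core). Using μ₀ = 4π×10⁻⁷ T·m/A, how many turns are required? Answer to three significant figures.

A = 19.8 cm² = 1.980×10^-3 m².
From L = μ₀N²A/ℓ, N = √(Lℓ / (μ₀A)).
N = √[(1.230×10^-2)(0.64) / ((4π×10⁻⁷)×1.980×10^-3)] = √(3.164×10^6) ≈ 1778.7.

N ≈ 1780 turns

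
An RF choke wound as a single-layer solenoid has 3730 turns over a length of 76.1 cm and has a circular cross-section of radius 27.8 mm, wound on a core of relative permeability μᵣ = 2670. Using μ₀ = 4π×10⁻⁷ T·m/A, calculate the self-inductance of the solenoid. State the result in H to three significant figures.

A = πr² = π(2.780×10^-2 m)² = 2.428×10^-3 m².
For a long solenoid, L = μ₀μᵣN²A/ℓ.
L = (4π×10⁻⁷)(2670)(3730)²(2.428×10^-3)/(0.761 m) = 148.9 H.

L ≈ 149 H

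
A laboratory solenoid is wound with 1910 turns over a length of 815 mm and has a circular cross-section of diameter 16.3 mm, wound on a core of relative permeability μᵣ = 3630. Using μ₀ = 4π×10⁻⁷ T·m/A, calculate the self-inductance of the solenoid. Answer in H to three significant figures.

L ≈ 4.26 H

A = π(d/2)² = π(8.150×10^-3 m)² = 2.087×10^-4 m².
For a long solenoid, L = μ₀μᵣN²A/ℓ.
L = (4π×10⁻⁷)(3630)(1910)²(2.087×10^-4)/(0.815 m) = 4.261 H.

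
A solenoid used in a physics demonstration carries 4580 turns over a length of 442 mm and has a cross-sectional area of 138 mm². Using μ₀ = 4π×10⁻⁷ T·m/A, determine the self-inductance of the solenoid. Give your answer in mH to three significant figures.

A = 138 mm² = 1.380×10^-4 m².
For a long solenoid, L = μ₀N²A/ℓ.
L = (4π×10⁻⁷)(4580)²(1.380×10^-4)/(0.442 m) = 8.230×10^-3 H.

L ≈ 8.23 mH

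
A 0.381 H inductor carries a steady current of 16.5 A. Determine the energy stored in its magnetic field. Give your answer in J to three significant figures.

Stored magnetic energy: U = ½LI².
U = ½(0.381 H)(16.5 A)² = 51.86 J.

U ≈ 51.9 J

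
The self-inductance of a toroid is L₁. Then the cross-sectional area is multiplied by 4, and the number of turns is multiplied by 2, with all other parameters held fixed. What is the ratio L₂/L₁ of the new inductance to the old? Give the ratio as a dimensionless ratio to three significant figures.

For a toroid, L ∝ μᵣN²A/R.
L₂/L₁ = (4) × (2)^2 = 16.0.

L₂/L₁ = 16.0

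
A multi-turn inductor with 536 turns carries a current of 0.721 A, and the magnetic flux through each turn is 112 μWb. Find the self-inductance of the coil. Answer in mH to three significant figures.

L ≈ 83.3 mH

Self-inductance is defined by L = NΦ_B/I (flux linkage over current).
L = (536)(1.120×10^-4 Wb)/(0.721 A) = 8.326×10^-2 H.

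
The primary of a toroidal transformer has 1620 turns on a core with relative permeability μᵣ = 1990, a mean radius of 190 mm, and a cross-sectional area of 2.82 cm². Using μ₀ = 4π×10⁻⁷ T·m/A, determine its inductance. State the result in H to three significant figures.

L ≈ 1.55 H

For a thin toroid, L = μ₀μᵣN²A/(2πR).
L = (4π×10⁻⁷)(1990)(1620)²(2.820×10^-4) / (2π×0.19 m) = 1.55 H.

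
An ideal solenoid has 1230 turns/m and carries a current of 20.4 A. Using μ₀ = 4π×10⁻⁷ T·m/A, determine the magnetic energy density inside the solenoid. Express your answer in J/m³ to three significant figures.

B = μ₀nI = (4π×10⁻⁷)(1.230×10^3)(20.4) = 3.153×10^-2 T.
u = B²/(2μ₀) = (3.153×10^-2)²/(2×4π×10⁻⁷) = 395.6 J/m³.

u ≈ 396 J/m³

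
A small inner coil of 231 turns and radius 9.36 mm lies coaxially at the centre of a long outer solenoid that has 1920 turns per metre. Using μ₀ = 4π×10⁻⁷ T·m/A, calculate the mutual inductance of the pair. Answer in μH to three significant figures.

M ≈ 153 μH

The outer solenoid produces a uniform field B₁ = μ₀n₁I₁ across the inner coil,
so the flux linkage is N₂Φ = N₂B₁A₂ = μ₀n₁N₂A₂·I₁, giving M = μ₀n₁N₂A₂.
A₂ = πr² = π(9.360×10^-3 m)² = 2.752×10^-4 m².
M = (4π×10⁻⁷)(1920)(231)(2.752×10^-4) = 1.534×10^-4 H.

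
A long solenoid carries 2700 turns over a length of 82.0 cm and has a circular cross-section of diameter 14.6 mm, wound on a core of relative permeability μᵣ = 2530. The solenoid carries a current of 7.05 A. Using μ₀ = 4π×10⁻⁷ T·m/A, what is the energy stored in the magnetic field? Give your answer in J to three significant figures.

A = π(d/2)² = π(7.300×10^-3 m)² = 1.674×10^-4 m².
L = μ₀μᵣN²A/ℓ = (4π×10⁻⁷)(2530)(2700)²(1.674×10^-4)/(0.82) = 4.732 H.
U = ½LI² = ½(4.732)(7.05)² = 117.6 J.

U ≈ 118 J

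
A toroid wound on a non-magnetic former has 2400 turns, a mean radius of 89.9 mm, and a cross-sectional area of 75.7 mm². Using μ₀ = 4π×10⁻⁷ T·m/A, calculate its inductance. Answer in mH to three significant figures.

L ≈ 0.970 mH

For a thin toroid, L = μ₀N²A/(2πR).
L = (4π×10⁻⁷)(2400)²(7.570×10^-5) / (2π×8.990×10^-2 m) = 9.700×10^-4 H.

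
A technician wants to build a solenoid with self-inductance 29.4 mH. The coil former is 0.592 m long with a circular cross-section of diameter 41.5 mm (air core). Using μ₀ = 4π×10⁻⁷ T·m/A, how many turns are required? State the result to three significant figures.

A = π(d/2)² = π(2.075×10^-2 m)² = 1.353×10^-3 m².
From L = μ₀N²A/ℓ, N = √(Lℓ / (μ₀A)).
N = √[(2.940×10^-2)(0.592) / ((4π×10⁻⁷)×1.353×10^-3)] = √(1.024×10^7) ≈ 3199.9.

N ≈ 3200 turns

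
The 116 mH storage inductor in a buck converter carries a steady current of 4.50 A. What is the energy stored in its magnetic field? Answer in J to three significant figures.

Stored magnetic energy: U = ½LI².
U = ½(0.116 H)(4.50 A)² = 1.1745 J.

U ≈ 1.17 J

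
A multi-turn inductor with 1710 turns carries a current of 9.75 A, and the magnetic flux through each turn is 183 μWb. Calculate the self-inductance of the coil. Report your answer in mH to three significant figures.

L ≈ 32.1 mH

Self-inductance is defined by L = NΦ_B/I (flux linkage over current).
L = (1710)(1.830×10^-4 Wb)/(9.75 A) = 3.210×10^-2 H.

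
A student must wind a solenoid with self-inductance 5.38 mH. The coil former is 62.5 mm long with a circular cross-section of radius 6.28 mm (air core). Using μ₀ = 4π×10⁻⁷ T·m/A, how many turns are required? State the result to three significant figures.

A = πr² = π(6.280×10^-3 m)² = 1.239×10^-4 m².
From L = μ₀N²A/ℓ, N = √(Lℓ / (μ₀A)).
N = √[(5.380×10^-3)(6.250×10^-2) / ((4π×10⁻⁷)×1.239×10^-4)] = √(2.160×10^6) ≈ 1469.6.

N ≈ 1470 turns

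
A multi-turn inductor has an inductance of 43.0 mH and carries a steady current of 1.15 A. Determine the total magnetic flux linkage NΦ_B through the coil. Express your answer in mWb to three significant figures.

From L = NΦ_B/I, the flux linkage is NΦ_B = LI.
NΦ_B = (4.300×10^-2 H)(1.15 A) = 4.945×10^-2 Wb.

NΦ_B ≈ 49.5 mWb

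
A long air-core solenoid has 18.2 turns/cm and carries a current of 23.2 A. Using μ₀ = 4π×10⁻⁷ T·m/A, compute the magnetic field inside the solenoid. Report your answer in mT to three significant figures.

B ≈ 53.1 mT

Inside a long solenoid, B = μ₀nI.
B = (4π×10⁻⁷)(1.820×10^3 m⁻¹)(23.2 A) = 5.306×10^-2 T.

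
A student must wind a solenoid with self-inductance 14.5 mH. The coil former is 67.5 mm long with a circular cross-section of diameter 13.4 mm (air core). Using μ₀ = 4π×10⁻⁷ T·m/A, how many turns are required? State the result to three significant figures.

A = π(d/2)² = π(6.700×10^-3 m)² = 1.410×10^-4 m².
From L = μ₀N²A/ℓ, N = √(Lℓ / (μ₀A)).
N = √[(1.450×10^-2)(6.750×10^-2) / ((4π×10⁻⁷)×1.410×10^-4)] = √(5.523×10^6) ≈ 2350.1.

N ≈ 2350 turns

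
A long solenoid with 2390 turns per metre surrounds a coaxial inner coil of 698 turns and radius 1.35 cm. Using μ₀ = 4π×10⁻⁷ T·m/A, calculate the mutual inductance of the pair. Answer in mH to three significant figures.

M ≈ 1.20 mH

The outer solenoid produces a uniform field B₁ = μ₀n₁I₁ across the inner coil,
so the flux linkage is N₂Φ = N₂B₁A₂ = μ₀n₁N₂A₂·I₁, giving M = μ₀n₁N₂A₂.
A₂ = πr² = π(1.350×10^-2 m)² = 5.726×10^-4 m².
M = (4π×10⁻⁷)(2390)(698)(5.726×10^-4) = 1.200×10^-3 H.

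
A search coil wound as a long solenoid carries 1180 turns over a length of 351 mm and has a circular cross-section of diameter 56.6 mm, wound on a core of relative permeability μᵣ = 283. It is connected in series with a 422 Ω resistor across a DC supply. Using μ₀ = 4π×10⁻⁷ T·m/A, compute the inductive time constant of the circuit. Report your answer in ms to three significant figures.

τ ≈ 8.41 ms

A = π(d/2)² = π(2.830×10^-2 m)² = 2.516×10^-3 m².
L = μ₀μᵣN²A/ℓ = (4π×10⁻⁷)(283)(1180)²(2.516×10^-3)/(0.351) = 3.55 H.
τ = L/R = (3.55)/(422) = 8.411×10^-3 s.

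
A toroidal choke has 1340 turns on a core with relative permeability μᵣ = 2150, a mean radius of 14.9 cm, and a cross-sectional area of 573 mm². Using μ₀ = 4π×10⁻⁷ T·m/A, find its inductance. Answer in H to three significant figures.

For a thin toroid, L = μ₀μᵣN²A/(2πR).
L = (4π×10⁻⁷)(2150)(1340)²(5.730×10^-4) / (2π×0.149 m) = 2.969 H.

L ≈ 2.97 H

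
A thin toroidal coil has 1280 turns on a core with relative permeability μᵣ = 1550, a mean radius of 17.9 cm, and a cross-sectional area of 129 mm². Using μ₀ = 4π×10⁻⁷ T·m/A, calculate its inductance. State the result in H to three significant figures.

L ≈ 0.366 H

For a thin toroid, L = μ₀μᵣN²A/(2πR).
L = (4π×10⁻⁷)(1550)(1280)²(1.290×10^-4) / (2π×0.179 m) = 0.366 H.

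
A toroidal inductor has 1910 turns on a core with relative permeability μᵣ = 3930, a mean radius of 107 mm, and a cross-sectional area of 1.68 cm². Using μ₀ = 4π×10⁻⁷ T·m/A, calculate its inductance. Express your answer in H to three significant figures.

For a thin toroid, L = μ₀μᵣN²A/(2πR).
L = (4π×10⁻⁷)(3930)(1910)²(1.680×10^-4) / (2π×0.107 m) = 4.502 H.

L ≈ 4.50 H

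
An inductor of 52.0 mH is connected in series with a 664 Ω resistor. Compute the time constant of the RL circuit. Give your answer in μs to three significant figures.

τ = L/R = (5.200×10^-2 H)/(664 Ω) = 7.831×10^-5 s.

τ ≈ 78.3 μs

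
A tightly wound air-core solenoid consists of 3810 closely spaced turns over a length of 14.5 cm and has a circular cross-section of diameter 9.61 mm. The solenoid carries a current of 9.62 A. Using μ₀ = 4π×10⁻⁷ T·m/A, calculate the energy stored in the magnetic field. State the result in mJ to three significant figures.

A = π(d/2)² = π(4.805×10^-3 m)² = 7.253×10^-5 m².
L = μ₀N²A/ℓ = (4π×10⁻⁷)(3810)²(7.253×10^-5)/(0.145) = 9.1249×10^-3 H.
U = ½LI² = ½(9.1249×10^-3)(9.62)² = 0.4222 J.

U ≈ 422 mJ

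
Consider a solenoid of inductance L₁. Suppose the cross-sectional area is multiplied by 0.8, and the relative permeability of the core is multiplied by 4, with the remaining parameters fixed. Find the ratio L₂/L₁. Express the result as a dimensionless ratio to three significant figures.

L₂/L₁ = 3.20

For a solenoid, L ∝ μᵣN²A/ℓ.
L₂/L₁ = (0.8) × (4) = 3.20.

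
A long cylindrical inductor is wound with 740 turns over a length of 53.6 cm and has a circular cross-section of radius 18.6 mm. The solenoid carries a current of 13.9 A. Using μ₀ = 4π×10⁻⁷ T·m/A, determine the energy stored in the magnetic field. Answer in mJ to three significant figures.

U ≈ 135 mJ

A = πr² = π(1.860×10^-2 m)² = 1.087×10^-3 m².
L = μ₀N²A/ℓ = (4π×10⁻⁷)(740)²(1.087×10^-3)/(0.536) = 1.395×10^-3 H.
U = ½LI² = ½(1.395×10^-3)(13.9)² = 0.1348 J.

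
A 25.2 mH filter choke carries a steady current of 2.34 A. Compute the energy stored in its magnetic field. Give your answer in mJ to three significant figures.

U ≈ 69.0 mJ

Stored magnetic energy: U = ½LI².
U = ½(2.520×10^-2 H)(2.34 A)² = 6.899×10^-2 J.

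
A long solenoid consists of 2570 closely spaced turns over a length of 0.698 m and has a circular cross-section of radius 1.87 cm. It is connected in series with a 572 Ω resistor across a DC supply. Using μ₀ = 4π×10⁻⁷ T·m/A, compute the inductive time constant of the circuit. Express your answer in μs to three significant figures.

τ ≈ 22.8 μs

A = πr² = π(1.870×10^-2 m)² = 1.099×10^-3 m².
L = μ₀N²A/ℓ = (4π×10⁻⁷)(2570)²(1.099×10^-3)/(0.698) = 1.306×10^-2 H.
τ = L/R = (1.306×10^-2)/(572) = 2.284×10^-5 s.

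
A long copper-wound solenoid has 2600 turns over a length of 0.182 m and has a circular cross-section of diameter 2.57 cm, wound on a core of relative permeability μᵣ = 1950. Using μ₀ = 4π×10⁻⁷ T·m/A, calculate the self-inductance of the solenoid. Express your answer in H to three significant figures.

L ≈ 47.2 H

A = π(d/2)² = π(1.285×10^-2 m)² = 5.187×10^-4 m².
For a long solenoid, L = μ₀μᵣN²A/ℓ.
L = (4π×10⁻⁷)(1950)(2600)²(5.187×10^-4)/(0.182 m) = 47.21 H.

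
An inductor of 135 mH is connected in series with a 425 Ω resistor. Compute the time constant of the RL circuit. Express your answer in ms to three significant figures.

τ ≈ 0.318 ms

τ = L/R = (0.135 H)/(425 Ω) = 3.176×10^-4 s.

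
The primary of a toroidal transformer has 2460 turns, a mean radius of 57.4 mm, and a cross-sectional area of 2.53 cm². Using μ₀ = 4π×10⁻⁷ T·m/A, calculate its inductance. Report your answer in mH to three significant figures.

For a thin toroid, L = μ₀N²A/(2πR).
L = (4π×10⁻⁷)(2460)²(2.530×10^-4) / (2π×5.740×10^-2 m) = 5.3347×10^-3 H.

L ≈ 5.33 mH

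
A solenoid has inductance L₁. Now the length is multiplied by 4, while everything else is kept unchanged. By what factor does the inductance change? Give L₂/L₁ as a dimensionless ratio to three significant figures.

L₂/L₁ = 0.250

For a solenoid, L ∝ μᵣN²A/ℓ.
L₂/L₁ = (4)^-1 = 0.250.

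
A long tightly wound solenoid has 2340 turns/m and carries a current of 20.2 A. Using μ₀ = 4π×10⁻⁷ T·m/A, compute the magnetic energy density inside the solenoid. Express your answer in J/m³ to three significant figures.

u ≈ 1400 J/m³

B = μ₀nI = (4π×10⁻⁷)(2.340×10^3)(20.2) = 5.940×10^-2 T.
u = B²/(2μ₀) = (5.940×10^-2)²/(2×4π×10⁻⁷) = 1.404×10^3 J/m³.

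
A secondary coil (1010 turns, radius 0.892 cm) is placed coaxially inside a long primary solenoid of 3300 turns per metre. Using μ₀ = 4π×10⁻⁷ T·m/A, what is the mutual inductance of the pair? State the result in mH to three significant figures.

M ≈ 1.05 mH

The outer solenoid produces a uniform field B₁ = μ₀n₁I₁ across the inner coil,
so the flux linkage is N₂Φ = N₂B₁A₂ = μ₀n₁N₂A₂·I₁, giving M = μ₀n₁N₂A₂.
A₂ = πr² = π(8.920×10^-3 m)² = 2.500×10^-4 m².
M = (4π×10⁻⁷)(3300)(1010)(2.500×10^-4) = 1.047×10^-3 H.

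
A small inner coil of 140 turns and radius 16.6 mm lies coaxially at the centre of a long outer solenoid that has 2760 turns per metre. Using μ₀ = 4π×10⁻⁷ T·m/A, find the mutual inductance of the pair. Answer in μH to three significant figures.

M ≈ 420 μH

The outer solenoid produces a uniform field B₁ = μ₀n₁I₁ across the inner coil,
so the flux linkage is N₂Φ = N₂B₁A₂ = μ₀n₁N₂A₂·I₁, giving M = μ₀n₁N₂A₂.
A₂ = πr² = π(1.660×10^-2 m)² = 8.657×10^-4 m².
M = (4π×10⁻⁷)(2760)(140)(8.657×10^-4) = 4.204×10^-4 H.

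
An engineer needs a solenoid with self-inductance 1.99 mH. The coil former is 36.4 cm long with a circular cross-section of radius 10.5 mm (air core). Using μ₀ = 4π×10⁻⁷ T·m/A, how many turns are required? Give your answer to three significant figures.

N ≈ 1290 turns

A = πr² = π(1.050×10^-2 m)² = 3.464×10^-4 m².
From L = μ₀N²A/ℓ, N = √(Lℓ / (μ₀A)).
N = √[(1.990×10^-3)(0.364) / ((4π×10⁻⁷)×3.464×10^-4)] = √(1.664×10^6) ≈ 1290.1.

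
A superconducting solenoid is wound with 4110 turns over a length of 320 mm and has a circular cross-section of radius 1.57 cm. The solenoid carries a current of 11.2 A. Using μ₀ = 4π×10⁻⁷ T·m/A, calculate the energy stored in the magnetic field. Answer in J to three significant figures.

U ≈ 3.22 J

A = πr² = π(1.570×10^-2 m)² = 7.744×10^-4 m².
L = μ₀N²A/ℓ = (4π×10⁻⁷)(4110)²(7.744×10^-4)/(0.32) = 5.137×10^-2 H.
U = ½LI² = ½(5.137×10^-2)(11.2)² = 3.222 J.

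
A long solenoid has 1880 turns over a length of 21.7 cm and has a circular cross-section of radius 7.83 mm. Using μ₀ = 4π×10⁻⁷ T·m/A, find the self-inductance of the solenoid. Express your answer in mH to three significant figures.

L ≈ 3.94 mH

A = πr² = π(7.830×10^-3 m)² = 1.926×10^-4 m².
For a long solenoid, L = μ₀N²A/ℓ.
L = (4π×10⁻⁷)(1880)²(1.926×10^-4)/(0.217 m) = 3.942×10^-3 H.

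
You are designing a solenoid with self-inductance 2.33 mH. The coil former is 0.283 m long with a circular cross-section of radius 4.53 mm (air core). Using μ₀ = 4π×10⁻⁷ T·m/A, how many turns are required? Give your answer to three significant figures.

A = πr² = π(4.530×10^-3 m)² = 6.447×10^-5 m².
From L = μ₀N²A/ℓ, N = √(Lℓ / (μ₀A)).
N = √[(2.330×10^-3)(0.283) / ((4π×10⁻⁷)×6.447×10^-5)] = √(8.139×10^6) ≈ 2852.9.

N ≈ 2850 turns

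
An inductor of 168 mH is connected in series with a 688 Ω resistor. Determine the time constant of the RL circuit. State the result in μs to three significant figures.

τ = L/R = (0.168 H)/(688 Ω) = 2.442×10^-4 s.

τ ≈ 244 μs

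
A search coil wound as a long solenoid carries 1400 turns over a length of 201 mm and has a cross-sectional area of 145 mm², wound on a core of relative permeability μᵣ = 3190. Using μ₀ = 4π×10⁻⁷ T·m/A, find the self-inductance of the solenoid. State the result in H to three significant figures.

L ≈ 5.67 H

A = 145 mm² = 1.450×10^-4 m².
For a long solenoid, L = μ₀μᵣN²A/ℓ.
L = (4π×10⁻⁷)(3190)(1400)²(1.450×10^-4)/(0.201 m) = 5.668 H.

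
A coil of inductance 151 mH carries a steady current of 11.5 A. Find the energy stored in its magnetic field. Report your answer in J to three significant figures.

Stored magnetic energy: U = ½LI².
U = ½(0.151 H)(11.5 A)² = 9.9849 J.

U ≈ 9.98 J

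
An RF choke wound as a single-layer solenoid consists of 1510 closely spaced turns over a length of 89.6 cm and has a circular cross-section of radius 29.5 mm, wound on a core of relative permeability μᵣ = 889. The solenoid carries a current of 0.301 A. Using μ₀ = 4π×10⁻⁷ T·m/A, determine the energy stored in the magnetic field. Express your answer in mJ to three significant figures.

U ≈ 352 mJ

A = πr² = π(2.950×10^-2 m)² = 2.734×10^-3 m².
L = μ₀μᵣN²A/ℓ = (4π×10⁻⁷)(889)(1510)²(2.734×10^-3)/(0.896) = 7.772 H.
U = ½LI² = ½(7.772)(0.301)² = 0.3521 J.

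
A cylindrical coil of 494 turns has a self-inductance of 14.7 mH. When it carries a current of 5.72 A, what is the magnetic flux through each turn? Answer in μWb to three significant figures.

Φ_B ≈ 170 μWb

From L = NΦ_B/I, the flux per turn is Φ_B = LI/N.
Φ_B = (1.470×10^-2 H)(5.72 A)/494 = 1.702×10^-4 Wb.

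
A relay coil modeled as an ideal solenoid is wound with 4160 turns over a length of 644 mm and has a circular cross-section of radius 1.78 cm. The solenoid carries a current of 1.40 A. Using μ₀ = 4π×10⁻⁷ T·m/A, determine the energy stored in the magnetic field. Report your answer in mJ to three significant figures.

A = πr² = π(1.780×10^-2 m)² = 9.954×10^-4 m².
L = μ₀N²A/ℓ = (4π×10⁻⁷)(4160)²(9.954×10^-4)/(0.644) = 3.361×10^-2 H.
U = ½LI² = ½(3.361×10^-2)(1.40)² = 3.294×10^-2 J.

U ≈ 32.9 mJ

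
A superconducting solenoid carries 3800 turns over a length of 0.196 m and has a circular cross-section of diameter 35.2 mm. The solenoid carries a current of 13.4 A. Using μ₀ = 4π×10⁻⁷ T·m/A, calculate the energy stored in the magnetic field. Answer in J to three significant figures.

U ≈ 8.09 J

A = π(d/2)² = π(1.760×10^-2 m)² = 9.731×10^-4 m².
L = μ₀N²A/ℓ = (4π×10⁻⁷)(3800)²(9.731×10^-4)/(0.196) = 9.009×10^-2 H.
U = ½LI² = ½(9.009×10^-2)(13.4)² = 8.089 J.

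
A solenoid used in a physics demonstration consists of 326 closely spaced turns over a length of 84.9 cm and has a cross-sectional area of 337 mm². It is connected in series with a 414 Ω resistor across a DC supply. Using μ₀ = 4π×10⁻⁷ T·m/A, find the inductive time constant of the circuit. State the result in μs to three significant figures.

A = 337 mm² = 3.370×10^-4 m².
L = μ₀N²A/ℓ = (4π×10⁻⁷)(326)²(3.370×10^-4)/(0.849) = 5.301×10^-5 H.
τ = L/R = (5.301×10^-5)/(414) = 1.280×10^-7 s.

τ ≈ 0.128 μs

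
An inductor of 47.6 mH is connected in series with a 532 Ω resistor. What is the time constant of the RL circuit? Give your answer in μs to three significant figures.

τ ≈ 89.5 μs

τ = L/R = (4.760×10^-2 H)/(532 Ω) = 8.947×10^-5 s.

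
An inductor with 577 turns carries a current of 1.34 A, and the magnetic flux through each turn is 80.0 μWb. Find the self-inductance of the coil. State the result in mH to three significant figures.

Self-inductance is defined by L = NΦ_B/I (flux linkage over current).
L = (577)(8.000×10^-5 Wb)/(1.34 A) = 3.4448×10^-2 H.

L ≈ 34.4 mH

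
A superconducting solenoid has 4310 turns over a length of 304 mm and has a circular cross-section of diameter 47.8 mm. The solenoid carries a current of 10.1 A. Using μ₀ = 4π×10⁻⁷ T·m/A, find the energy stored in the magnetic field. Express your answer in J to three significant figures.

A = π(d/2)² = π(2.390×10^-2 m)² = 1.7945×10^-3 m².
L = μ₀N²A/ℓ = (4π×10⁻⁷)(4310)²(1.7945×10^-3)/(0.304) = 0.1378 H.
U = ½LI² = ½(0.1378)(10.1)² = 7.028 J.

U ≈ 7.03 J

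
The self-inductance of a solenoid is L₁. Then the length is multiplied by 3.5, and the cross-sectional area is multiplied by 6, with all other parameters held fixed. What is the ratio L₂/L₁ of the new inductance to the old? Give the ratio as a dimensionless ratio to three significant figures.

L₂/L₁ = 1.71

For a solenoid, L ∝ μᵣN²A/ℓ.
L₂/L₁ = (3.5)^-1 × (6) = 1.71.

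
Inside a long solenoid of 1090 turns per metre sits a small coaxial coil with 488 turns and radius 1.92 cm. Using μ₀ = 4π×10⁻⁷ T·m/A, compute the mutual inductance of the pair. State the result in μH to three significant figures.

The outer solenoid produces a uniform field B₁ = μ₀n₁I₁ across the inner coil,
so the flux linkage is N₂Φ = N₂B₁A₂ = μ₀n₁N₂A₂·I₁, giving M = μ₀n₁N₂A₂.
A₂ = πr² = π(1.920×10^-2 m)² = 1.158×10^-3 m².
M = (4π×10⁻⁷)(1090)(488)(1.158×10^-3) = 7.741×10^-4 H.

M ≈ 774 μH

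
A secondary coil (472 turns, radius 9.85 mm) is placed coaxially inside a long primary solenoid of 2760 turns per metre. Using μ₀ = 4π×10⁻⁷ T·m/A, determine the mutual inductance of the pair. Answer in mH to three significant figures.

The outer solenoid produces a uniform field B₁ = μ₀n₁I₁ across the inner coil,
so the flux linkage is N₂Φ = N₂B₁A₂ = μ₀n₁N₂A₂·I₁, giving M = μ₀n₁N₂A₂.
A₂ = πr² = π(9.850×10^-3 m)² = 3.048×10^-4 m².
M = (4π×10⁻⁷)(2760)(472)(3.048×10^-4) = 4.990×10^-4 H.

M ≈ 0.499 mH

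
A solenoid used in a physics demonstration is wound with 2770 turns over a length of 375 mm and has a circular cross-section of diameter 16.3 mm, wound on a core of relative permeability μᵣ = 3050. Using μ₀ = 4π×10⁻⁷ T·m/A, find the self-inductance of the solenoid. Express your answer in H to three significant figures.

L ≈ 16.4 H

A = π(d/2)² = π(8.150×10^-3 m)² = 2.087×10^-4 m².
For a long solenoid, L = μ₀μᵣN²A/ℓ.
L = (4π×10⁻⁷)(3050)(2770)²(2.087×10^-4)/(0.375 m) = 16.36 H.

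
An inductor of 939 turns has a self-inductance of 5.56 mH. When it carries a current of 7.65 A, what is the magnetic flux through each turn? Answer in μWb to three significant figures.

Φ_B ≈ 45.3 μWb

From L = NΦ_B/I, the flux per turn is Φ_B = LI/N.
Φ_B = (5.560×10^-3 H)(7.65 A)/939 = 4.530×10^-5 Wb.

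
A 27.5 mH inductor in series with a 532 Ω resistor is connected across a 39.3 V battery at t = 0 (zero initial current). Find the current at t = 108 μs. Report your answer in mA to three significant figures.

I ≈ 64.7 mA

τ = L/R = 2.750×10^-2/532 = 5.169×10^-5 s; final current I_∞ = ε/R = 39.3/532 = 7.387×10^-2 A.
I(t) = I_∞(1 − e^(−t/τ)) with t/τ = 2.089.
I = (7.387×10^-2)(1 − e^(−2.089)) = 6.473×10^-2 A.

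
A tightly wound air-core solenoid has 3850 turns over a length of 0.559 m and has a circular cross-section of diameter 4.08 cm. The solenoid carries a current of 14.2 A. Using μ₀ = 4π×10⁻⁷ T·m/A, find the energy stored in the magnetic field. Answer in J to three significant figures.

U ≈ 4.39 J

A = π(d/2)² = π(2.040×10^-2 m)² = 1.307×10^-3 m².
L = μ₀N²A/ℓ = (4π×10⁻⁷)(3850)²(1.307×10^-3)/(0.559) = 4.356×10^-2 H.
U = ½LI² = ½(4.356×10^-2)(14.2)² = 4.392 J.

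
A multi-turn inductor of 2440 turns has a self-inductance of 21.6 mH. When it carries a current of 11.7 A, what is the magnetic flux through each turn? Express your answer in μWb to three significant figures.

From L = NΦ_B/I, the flux per turn is Φ_B = LI/N.
Φ_B = (2.160×10^-2 H)(11.7 A)/2440 = 1.036×10^-4 Wb.

Φ_B ≈ 104 μWb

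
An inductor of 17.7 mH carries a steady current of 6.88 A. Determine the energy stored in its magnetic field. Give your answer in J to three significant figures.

U ≈ 0.419 J

Stored magnetic energy: U = ½LI².
U = ½(1.770×10^-2 H)(6.88 A)² = 0.4189 J.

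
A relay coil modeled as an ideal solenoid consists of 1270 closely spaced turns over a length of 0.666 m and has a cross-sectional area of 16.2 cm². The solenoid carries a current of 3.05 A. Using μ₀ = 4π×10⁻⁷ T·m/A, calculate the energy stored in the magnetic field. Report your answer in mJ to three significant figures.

U ≈ 22.9 mJ

A = 16.2 cm² = 1.620×10^-3 m².
L = μ₀N²A/ℓ = (4π×10⁻⁷)(1270)²(1.620×10^-3)/(0.666) = 4.930×10^-3 H.
U = ½LI² = ½(4.930×10^-3)(3.05)² = 2.293×10^-2 J.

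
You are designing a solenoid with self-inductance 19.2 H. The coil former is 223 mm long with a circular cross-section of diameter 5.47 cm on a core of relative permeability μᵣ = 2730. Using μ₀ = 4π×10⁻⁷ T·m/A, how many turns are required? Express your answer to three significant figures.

A = π(d/2)² = π(2.735×10^-2 m)² = 2.350×10^-3 m².
From L = μ₀μᵣN²A/ℓ, N = √(Lℓ / (μ₀μᵣA)).
N = √[(19.2)(0.223) / ((4π×10⁻⁷)(2730)×2.350×10^-3)] = √(5.311×10^5) ≈ 728.8.

N ≈ 729 turns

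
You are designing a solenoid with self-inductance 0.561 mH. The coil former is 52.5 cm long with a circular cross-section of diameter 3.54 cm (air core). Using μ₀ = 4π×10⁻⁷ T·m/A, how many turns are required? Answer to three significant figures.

N ≈ 488 turns

A = π(d/2)² = π(1.770×10^-2 m)² = 9.842×10^-4 m².
From L = μ₀N²A/ℓ, N = √(Lℓ / (μ₀A)).
N = √[(5.610×10^-4)(0.525) / ((4π×10⁻⁷)×9.842×10^-4)] = √(2.381×10^5) ≈ 488.0.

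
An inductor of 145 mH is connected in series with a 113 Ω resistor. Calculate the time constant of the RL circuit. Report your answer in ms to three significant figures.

τ ≈ 1.28 ms

τ = L/R = (0.145 H)/(113 Ω) = 1.283×10^-3 s.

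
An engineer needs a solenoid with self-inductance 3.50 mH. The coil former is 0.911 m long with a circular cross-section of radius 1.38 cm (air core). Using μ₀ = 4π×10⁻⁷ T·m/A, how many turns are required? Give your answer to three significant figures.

N ≈ 2060 turns

A = πr² = π(1.380×10^-2 m)² = 5.983×10^-4 m².
From L = μ₀N²A/ℓ, N = √(Lℓ / (μ₀A)).
N = √[(3.500×10^-3)(0.911) / ((4π×10⁻⁷)×5.983×10^-4)] = √(4.241×10^6) ≈ 2059.4.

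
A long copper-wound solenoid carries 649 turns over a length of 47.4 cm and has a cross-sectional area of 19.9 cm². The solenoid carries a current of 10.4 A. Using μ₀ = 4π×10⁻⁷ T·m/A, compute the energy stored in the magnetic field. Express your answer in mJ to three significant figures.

U ≈ 120 mJ

A = 19.9 cm² = 1.990×10^-3 m².
L = μ₀N²A/ℓ = (4π×10⁻⁷)(649)²(1.990×10^-3)/(0.474) = 2.222×10^-3 H.
U = ½LI² = ½(2.222×10^-3)(10.4)² = 0.1202 J.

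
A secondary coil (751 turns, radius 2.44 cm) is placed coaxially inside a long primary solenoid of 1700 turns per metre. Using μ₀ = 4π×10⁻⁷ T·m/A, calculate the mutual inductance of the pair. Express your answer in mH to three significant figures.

M ≈ 3.00 mH

The outer solenoid produces a uniform field B₁ = μ₀n₁I₁ across the inner coil,
so the flux linkage is N₂Φ = N₂B₁A₂ = μ₀n₁N₂A₂·I₁, giving M = μ₀n₁N₂A₂.
A₂ = πr² = π(2.440×10^-2 m)² = 1.870×10^-3 m².
M = (4π×10⁻⁷)(1700)(751)(1.870×10^-3) = 3.001×10^-3 H.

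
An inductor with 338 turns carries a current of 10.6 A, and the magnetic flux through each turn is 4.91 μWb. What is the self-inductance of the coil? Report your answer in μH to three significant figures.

Self-inductance is defined by L = NΦ_B/I (flux linkage over current).
L = (338)(4.910×10^-6 Wb)/(10.6 A) = 1.566×10^-4 H.

L ≈ 157 μH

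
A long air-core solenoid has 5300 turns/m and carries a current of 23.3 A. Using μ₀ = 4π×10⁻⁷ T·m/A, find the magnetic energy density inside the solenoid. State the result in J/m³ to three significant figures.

u ≈ 9580 J/m³

B = μ₀nI = (4π×10⁻⁷)(5.300×10^3)(23.3) = 0.1552 T.
u = B²/(2μ₀) = (0.1552)²/(2×4π×10⁻⁷) = 9.582×10^3 J/m³.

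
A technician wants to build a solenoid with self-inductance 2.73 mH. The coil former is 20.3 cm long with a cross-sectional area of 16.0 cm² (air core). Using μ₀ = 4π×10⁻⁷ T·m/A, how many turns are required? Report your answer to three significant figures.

N ≈ 525 turns

A = 16.0 cm² = 1.600×10^-3 m².
From L = μ₀N²A/ℓ, N = √(Lℓ / (μ₀A)).
N = √[(2.730×10^-3)(0.203) / ((4π×10⁻⁷)×1.600×10^-3)] = √(2.756×10^5) ≈ 525.0.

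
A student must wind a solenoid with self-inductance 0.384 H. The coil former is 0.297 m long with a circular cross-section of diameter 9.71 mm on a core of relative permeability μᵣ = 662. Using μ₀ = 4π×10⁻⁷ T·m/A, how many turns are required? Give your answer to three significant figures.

N ≈ 1360 turns

A = π(d/2)² = π(4.855×10^-3 m)² = 7.405×10^-5 m².
From L = μ₀μᵣN²A/ℓ, N = √(Lℓ / (μ₀μᵣA)).
N = √[(0.384)(0.297) / ((4π×10⁻⁷)(662)×7.405×10^-5)] = √(1.851×10^6) ≈ 1360.6.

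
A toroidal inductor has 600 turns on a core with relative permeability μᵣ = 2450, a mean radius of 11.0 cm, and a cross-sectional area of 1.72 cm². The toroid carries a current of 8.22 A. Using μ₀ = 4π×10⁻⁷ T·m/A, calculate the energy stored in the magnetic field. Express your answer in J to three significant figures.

U ≈ 9.32 J

L = μ₀μᵣN²A/(2πR) = (4π×10⁻⁷)(2450)(600)²(1.720×10^-4)/(2π×0.11) = 0.2758 H.
U = ½LI² = ½(0.2758)(8.22)² = 9.319 J.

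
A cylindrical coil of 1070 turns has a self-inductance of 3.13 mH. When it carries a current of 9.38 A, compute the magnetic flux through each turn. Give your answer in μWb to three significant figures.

From L = NΦ_B/I, the flux per turn is Φ_B = LI/N.
Φ_B = (3.130×10^-3 H)(9.38 A)/1070 = 2.744×10^-5 Wb.

Φ_B ≈ 27.4 μWb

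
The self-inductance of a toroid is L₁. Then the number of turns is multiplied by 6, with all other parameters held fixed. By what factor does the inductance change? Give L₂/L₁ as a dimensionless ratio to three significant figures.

For a toroid, L ∝ μᵣN²A/R.
L₂/L₁ = (6)^2 = 36.0.

L₂/L₁ = 36.0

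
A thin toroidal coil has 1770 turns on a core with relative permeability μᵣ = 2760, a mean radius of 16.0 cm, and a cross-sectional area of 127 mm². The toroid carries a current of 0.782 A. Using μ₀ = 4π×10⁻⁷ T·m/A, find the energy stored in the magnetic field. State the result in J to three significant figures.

L = μ₀μᵣN²A/(2πR) = (4π×10⁻⁷)(2760)(1770)²(1.270×10^-4)/(2π×0.16) = 1.373 H.
U = ½LI² = ½(1.373)(0.782)² = 0.4197 J.

U ≈ 0.420 J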